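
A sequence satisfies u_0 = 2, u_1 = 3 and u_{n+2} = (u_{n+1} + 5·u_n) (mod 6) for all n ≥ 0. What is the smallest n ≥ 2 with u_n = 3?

Listing terms: u_0 = 2; u_1 = 3; u_2 = 1; u_3 = 4; u_4 = 3; u_5 = 5; u_6 = 2; u_7 = 3.
Since (u_6, u_7) = (u_0, u_1) = (2, 3) (two consecutive terms determine the rest), the sequence is periodic with period 6.
The value 3 first appears (with n ≥ 2) at u_4.

4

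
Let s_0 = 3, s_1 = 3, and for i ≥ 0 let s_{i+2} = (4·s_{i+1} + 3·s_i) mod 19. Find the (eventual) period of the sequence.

18

Computing terms: s_0 = 3,  s_1 = 3,  s_2 = 2,  s_3 = 17,  s_4 = 17,  s_5 = 5,  s_6 = 14,  s_7 = 14,  s_8 = 3,  s_9 = 16,  s_{10} = 16,  s_{11} = 17,  s_{12} = 2,  s_{13} = 2,  s_{14} = 14,  s_{15} = 5,  s_{16} = 5,  s_{17} = 16,  s_{18} = 3,  s_{19} = 3.
The sequence repeats with period 18.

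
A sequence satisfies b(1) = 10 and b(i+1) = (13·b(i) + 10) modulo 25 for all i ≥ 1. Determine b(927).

Listing terms: b(1) = 10; b(2) = 15; b(3) = 5; b(4) = 0; b(5) = 10.
Since b(5) = b(1) = 10, the sequence is periodic with period 4.
So b(927) = b(1 + ((927-1) mod 4)) = b(3) = 5.

5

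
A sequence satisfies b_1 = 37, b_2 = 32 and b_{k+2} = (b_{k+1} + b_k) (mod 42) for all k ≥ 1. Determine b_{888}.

Computing terms: b_1 = 37,  b_2 = 32,  b_3 = 27,  b_4 = 17,  b_5 = 2,  b_6 = 19,  b_7 = 21,  b_8 = 40,  b_9 = 19,  b_{10} = 17,  b_{11} = 36,  b_{12} = 11,  b_{13} = 5,  b_{14} = 16,  b_{15} = 21,  b_{16} = 37,  b_{17} = 16,  b_{18} = 11,  b_{19} = 27,  b_{20} = 38,  b_{21} = 23,  b_{22} = 19,  b_{23} = 0,  b_{24} = 19,  b_{25} = 19,  b_{26} = 38,  b_{27} = 15,  b_{28} = 11,  b_{29} = 26,  b_{30} = 37,  b_{31} = 21,  b_{32} = 16,  b_{33} = 37,  b_{34} = 11,  b_{35} = 6,  b_{36} = 17,  b_{37} = 23,  b_{38} = 40,  b_{39} = 21,  b_{40} = 19,  b_{41} = 40,  b_{42} = 17,  b_{43} = 15,  b_{44} = 32,  b_{45} = 5,  b_{46} = 37,  b_{47} = 0,  b_{48} = 37,  b_{49} = 37,  b_{50} = 32.
The sequence repeats with period 48.
So b_{888} = b_{1 + ((888-1) mod 48)} = b_{24} = 19.

19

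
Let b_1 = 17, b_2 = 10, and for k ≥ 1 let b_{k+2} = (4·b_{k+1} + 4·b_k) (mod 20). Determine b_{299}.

0

We have b_1 = 17; b_2 = 10; b_3 = 8; b_4 = 12; b_5 = 0; b_6 = 8; b_7 = 12.
Since (b_6, b_7) = (b_3, b_4) = (8, 12) (two consecutive terms determine the rest), the sequence is eventually periodic: after a pre-period of length 2 it cycles with period 3.
For k ≥ 3, b_k depends only on (k - 3) mod 3. (299 - 3) mod 3 = 2, so b_{299} = b_5 = 0.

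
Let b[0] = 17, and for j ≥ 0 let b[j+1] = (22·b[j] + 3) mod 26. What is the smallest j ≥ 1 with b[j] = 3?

Listing terms: b[0] = 17; b[1] = 13; b[2] = 3; b[3] = 17.
Since b[3] = b[0] = 17, the sequence is periodic with period 3.
The value 3 first appears (with j ≥ 1) at b[2].

2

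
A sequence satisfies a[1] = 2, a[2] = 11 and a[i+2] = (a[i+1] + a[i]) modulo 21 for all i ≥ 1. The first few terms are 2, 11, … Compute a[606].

16

a[1] = 2, a[2] = 11, a[3] = 13, a[4] = 3, a[5] = 16, a[6] = 19, a[7] = 14, a[8] = 12, a[9] = 5, a[10] = 17, a[11] = 1, a[12] = 18, a[13] = 19, a[14] = 16, a[15] = 14, a[16] = 9, a[17] = 2, a[18] = 11.
The sequence repeats with period 16.
(606 - 1) mod 16 = 13, so a[606] = a[14] = 16.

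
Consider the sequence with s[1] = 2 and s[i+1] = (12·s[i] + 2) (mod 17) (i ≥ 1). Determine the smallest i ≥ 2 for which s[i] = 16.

12

s[1] = 2; s[2] = 9; s[3] = 8; s[4] = 13; s[5] = 5; s[6] = 11; s[7] = 15; s[8] = 12; s[9] = 10; s[10] = 3; s[11] = 4; s[12] = 16; s[13] = 7; s[14] = 1; s[15] = 14; s[16] = 0; s[17] = 2.
Since s[17] = s[1] = 2, the sequence is periodic with period 16.
The value 16 first appears (with i ≥ 2) at s[12].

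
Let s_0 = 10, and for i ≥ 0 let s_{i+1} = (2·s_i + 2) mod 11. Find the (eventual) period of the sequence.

10

s_0 = 10,  s_1 = 0,  s_2 = 2,  s_3 = 6,  s_4 = 3,  s_5 = 8,  s_6 = 7,  s_7 = 5,  s_8 = 1,  s_9 = 4,  s_{10} = 10.
Since s_{10} = s_0 = 10, the sequence is periodic with period 10.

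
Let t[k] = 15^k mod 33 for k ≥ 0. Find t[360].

t[0] = 1, t[1] = 15, t[2] = 27, t[3] = 9, t[4] = 3, t[5] = 12, t[6] = 15.
Since t[6] = t[1] = 15, the sequence is eventually periodic: after a pre-period of length 1 it cycles with period 5.
For k ≥ 1, t[k] depends only on (k - 1) mod 5. (360 - 1) mod 5 = 4, so t[360] = t[5] = 12.

12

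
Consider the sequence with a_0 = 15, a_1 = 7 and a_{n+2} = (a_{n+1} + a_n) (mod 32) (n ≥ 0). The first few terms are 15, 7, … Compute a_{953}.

0

Listing terms: a_0 = 15,  a_1 = 7,  a_2 = 22,  a_3 = 29,  a_4 = 19,  a_5 = 16,  a_6 = 3,  a_7 = 19,  a_8 = 22,  a_9 = 9,  a_{10} = 31,  a_{11} = 8,  a_{12} = 7,  a_{13} = 15,  a_{14} = 22,  a_{15} = 5,  a_{16} = 27,  a_{17} = 0,  a_{18} = 27,  a_{19} = 27,  a_{20} = 22,  a_{21} = 17,  a_{22} = 7,  a_{23} = 24,  a_{24} = 31,  a_{25} = 23,  a_{26} = 22,  a_{27} = 13,  a_{28} = 3,  a_{29} = 16,  a_{30} = 19,  a_{31} = 3,  a_{32} = 22,  a_{33} = 25,  a_{34} = 15,  a_{35} = 8,  a_{36} = 23,  a_{37} = 31,  a_{38} = 22,  a_{39} = 21,  a_{40} = 11,  a_{41} = 0,  a_{42} = 11,  a_{43} = 11,  a_{44} = 22,  a_{45} = 1,  a_{46} = 23,  a_{47} = 24,  a_{48} = 15,  a_{49} = 7.
The sequence repeats with period 48.
(953 - 0) mod 48 = 41, so a_{953} = a_{41} = 0.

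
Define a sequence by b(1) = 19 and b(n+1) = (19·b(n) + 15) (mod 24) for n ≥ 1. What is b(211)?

7

Listing terms: b(1) = 19,  b(2) = 16,  b(3) = 7,  b(4) = 4,  b(5) = 19.
Since b(5) = b(1) = 19, the sequence is periodic with period 4.
So b(211) = b(1 + ((211-1) mod 4)) = b(3) = 7.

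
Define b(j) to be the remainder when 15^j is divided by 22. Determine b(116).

15

Listing terms: b(1) = 15; b(2) = 5; b(3) = 9; b(4) = 3; b(5) = 1; b(6) = 15.
Since b(6) = b(1) = 15, the sequence is periodic with period 5.
(116 - 1) mod 5 = 0, so b(116) = b(1) = 15.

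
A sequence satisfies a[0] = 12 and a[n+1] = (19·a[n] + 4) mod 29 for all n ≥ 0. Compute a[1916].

9

We have a[0] = 12; a[1] = 0; a[2] = 4; a[3] = 22; a[4] = 16; a[5] = 18; a[6] = 27; a[7] = 24; a[8] = 25; a[9] = 15; a[10] = 28; a[11] = 14; a[12] = 9; a[13] = 1; a[14] = 23; a[15] = 6; a[16] = 2; a[17] = 13; a[18] = 19; a[19] = 17; a[20] = 8; a[21] = 11; a[22] = 10; a[23] = 20; a[24] = 7; a[25] = 21; a[26] = 26; a[27] = 5; a[28] = 12.
The sequence repeats with period 28.
(1916 - 0) mod 28 = 12, so a[1916] = a[12] = 9.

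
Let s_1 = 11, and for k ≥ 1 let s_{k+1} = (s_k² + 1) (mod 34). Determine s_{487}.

9

Listing terms: s_1 = 11, s_2 = 20, s_3 = 27, s_4 = 16, s_5 = 19, s_6 = 22, s_7 = 9, s_8 = 14, s_9 = 27.
Since s_9 = s_3 = 27, the sequence is eventually periodic: after a pre-period of length 2 it cycles with period 6.
For k ≥ 3, s_k depends only on (k - 3) mod 6. (487 - 3) mod 6 = 4, so s_{487} = s_7 = 9.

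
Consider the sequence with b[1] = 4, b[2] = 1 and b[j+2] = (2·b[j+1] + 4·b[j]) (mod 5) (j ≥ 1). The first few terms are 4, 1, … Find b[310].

b[1] = 4; b[2] = 1; b[3] = 3; b[4] = 0; b[5] = 2; b[6] = 4; b[7] = 1.
The sequence repeats with period 5.
(310 - 1) mod 5 = 4, so b[310] = b[5] = 2.

2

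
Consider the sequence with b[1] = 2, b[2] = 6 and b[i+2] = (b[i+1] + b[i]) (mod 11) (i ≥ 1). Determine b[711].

2

We have b[1] = 2; b[2] = 6; b[3] = 8; b[4] = 3; b[5] = 0; b[6] = 3; b[7] = 3; b[8] = 6; b[9] = 9; b[10] = 4; b[11] = 2; b[12] = 6.
Since (b[11], b[12]) = (b[1], b[2]) = (2, 6) (two consecutive terms determine the rest), the sequence is periodic with period 10.
(711 - 1) mod 10 = 0, so b[711] = b[1] = 2.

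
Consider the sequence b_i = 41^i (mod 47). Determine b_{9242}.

b_1 = 41; b_2 = 36; b_3 = 19; b_4 = 27; b_5 = 26; b_6 = 32; b_7 = 43; b_8 = 24; b_9 = 44; b_{10} = 18; b_{11} = 33; b_{12} = 37; b_{13} = 13; b_{14} = 16; b_{15} = 45; b_{16} = 12; b_{17} = 22; b_{18} = 9; b_{19} = 40; b_{20} = 42; b_{21} = 30; b_{22} = 8; b_{23} = 46; b_{24} = 6; b_{25} = 11; b_{26} = 28; b_{27} = 20; b_{28} = 21; b_{29} = 15; b_{30} = 4; b_{31} = 23; b_{32} = 3; b_{33} = 29; b_{34} = 14; b_{35} = 10; b_{36} = 34; b_{37} = 31; b_{38} = 2; b_{39} = 35; b_{40} = 25; b_{41} = 38; b_{42} = 7; b_{43} = 5; b_{44} = 17; b_{45} = 39; b_{46} = 1; b_{47} = 41.
The sequence repeats with period 46.
So b_{9242} = b_{1 + ((9242-1) mod 46)} = b_{42} = 7.

7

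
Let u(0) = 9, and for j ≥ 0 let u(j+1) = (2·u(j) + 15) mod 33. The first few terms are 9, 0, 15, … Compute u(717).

Listing terms: u(0) = 9; u(1) = 0; u(2) = 15; u(3) = 12; u(4) = 6; u(5) = 27; u(6) = 3; u(7) = 21; u(8) = 24; u(9) = 30; u(10) = 9.
The sequence repeats with period 10.
(717 - 0) mod 10 = 7, so u(717) = u(7) = 21.

21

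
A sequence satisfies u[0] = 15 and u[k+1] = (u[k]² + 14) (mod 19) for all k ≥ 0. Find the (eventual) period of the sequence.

4

We have u[0] = 15, u[1] = 11, u[2] = 2, u[3] = 18, u[4] = 15.
The sequence repeats with period 4.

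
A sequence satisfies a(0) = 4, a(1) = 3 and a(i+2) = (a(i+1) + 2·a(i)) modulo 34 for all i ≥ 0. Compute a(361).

3

Listing terms: a(0) = 4; a(1) = 3; a(2) = 11; a(3) = 17; a(4) = 5; a(5) = 5; a(6) = 15; a(7) = 25; a(8) = 21; a(9) = 3; a(10) = 11.
Since (a(9), a(10)) = (a(1), a(2)) = (3, 11) (two consecutive terms determine the rest), the sequence is eventually periodic: after a pre-period of length 1 it cycles with period 8.
For i ≥ 1, a(i) depends only on (i - 1) mod 8. (361 - 1) mod 8 = 0, so a(361) = a(1) = 3.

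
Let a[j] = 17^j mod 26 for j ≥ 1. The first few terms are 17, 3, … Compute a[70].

a[1] = 17,  a[2] = 3,  a[3] = 25,  a[4] = 9,  a[5] = 23,  a[6] = 1,  a[7] = 17.
Since a[7] = a[1] = 17, the sequence is periodic with period 6.
So a[70] = a[1 + ((70-1) mod 6)] = a[4] = 9.

9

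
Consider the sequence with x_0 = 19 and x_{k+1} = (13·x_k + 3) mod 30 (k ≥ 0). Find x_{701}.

10

We have x_0 = 19; x_1 = 10; x_2 = 13; x_3 = 22; x_4 = 19.
The sequence repeats with period 4.
(701 - 0) mod 4 = 1, so x_{701} = x_1 = 10.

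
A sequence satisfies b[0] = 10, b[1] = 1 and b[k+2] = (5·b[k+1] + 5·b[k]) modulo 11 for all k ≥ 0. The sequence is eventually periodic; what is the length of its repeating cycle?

b[0] = 10,  b[1] = 1,  b[2] = 0,  b[3] = 5,  b[4] = 3,  b[5] = 7,  b[6] = 6,  b[7] = 10,  b[8] = 3,  b[9] = 10,  b[10] = 10,  b[11] = 1.
The sequence repeats with period 10.

10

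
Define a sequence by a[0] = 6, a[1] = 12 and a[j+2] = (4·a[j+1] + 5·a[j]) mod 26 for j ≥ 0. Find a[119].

8

Listing terms: a[0] = 6, a[1] = 12, a[2] = 0, a[3] = 8, a[4] = 6, a[5] = 12.
The sequence repeats with period 4.
(119 - 0) mod 4 = 3, so a[119] = a[3] = 8.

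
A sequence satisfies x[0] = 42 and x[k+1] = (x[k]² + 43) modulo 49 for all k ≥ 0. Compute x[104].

Listing terms: x[0] = 42,  x[1] = 43,  x[2] = 30,  x[3] = 12,  x[4] = 40,  x[5] = 26,  x[6] = 33,  x[7] = 5,  x[8] = 19,  x[9] = 12.
Since x[9] = x[3] = 12, the sequence is eventually periodic: after a pre-period of length 3 it cycles with period 6.
For k ≥ 3, x[k] depends only on (k - 3) mod 6. (104 - 3) mod 6 = 5, so x[104] = x[8] = 19.

19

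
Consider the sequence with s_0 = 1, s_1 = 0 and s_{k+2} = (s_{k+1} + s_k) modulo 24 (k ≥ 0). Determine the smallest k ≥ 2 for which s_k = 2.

4

We have s_0 = 1, s_1 = 0, s_2 = 1, s_3 = 1, s_4 = 2, s_5 = 3, s_6 = 5, s_7 = 8, s_8 = 13, s_9 = 21, s_{10} = 10, s_{11} = 7, s_{12} = 17, s_{13} = 0, s_{14} = 17, s_{15} = 17, s_{16} = 10, s_{17} = 3, s_{18} = 13, s_{19} = 16, s_{20} = 5, s_{21} = 21, s_{22} = 2, s_{23} = 23, s_{24} = 1, s_{25} = 0.
The sequence repeats with period 24.
The value 2 first appears (with k ≥ 2) at s_4.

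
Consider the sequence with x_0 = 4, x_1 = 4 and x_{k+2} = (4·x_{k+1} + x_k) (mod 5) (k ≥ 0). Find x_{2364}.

1

We have x_0 = 4; x_1 = 4; x_2 = 0; x_3 = 4; x_4 = 1; x_5 = 3; x_6 = 3; x_7 = 0; x_8 = 3; x_9 = 2; x_{10} = 1; x_{11} = 1; x_{12} = 0; x_{13} = 1; x_{14} = 4; x_{15} = 2; x_{16} = 2; x_{17} = 0; x_{18} = 2; x_{19} = 3; x_{20} = 4; x_{21} = 4.
The sequence repeats with period 20.
(2364 - 0) mod 20 = 4, so x_{2364} = x_4 = 1.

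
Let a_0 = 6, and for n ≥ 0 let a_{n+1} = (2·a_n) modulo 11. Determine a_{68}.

7

Listing terms: a_0 = 6, a_1 = 1, a_2 = 2, a_3 = 4, a_4 = 8, a_5 = 5, a_6 = 10, a_7 = 9, a_8 = 7, a_9 = 3, a_{10} = 6.
Since a_{10} = a_0 = 6, the sequence is periodic with period 10.
So a_{68} = a_{0 + ((68-0) mod 10)} = a_8 = 7.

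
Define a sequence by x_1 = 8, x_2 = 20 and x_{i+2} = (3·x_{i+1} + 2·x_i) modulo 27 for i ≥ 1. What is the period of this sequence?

We have x_1 = 8; x_2 = 20; x_3 = 22; x_4 = 25; x_5 = 11; x_6 = 2; x_7 = 1; x_8 = 7; x_9 = 23; x_{10} = 2; x_{11} = 25; x_{12} = 25; x_{13} = 17; x_{14} = 20; x_{15} = 13; x_{16} = 25; x_{17} = 20; x_{18} = 2; x_{19} = 19; x_{20} = 7; x_{21} = 5; x_{22} = 2; x_{23} = 16; x_{24} = 25; x_{25} = 26; x_{26} = 20; x_{27} = 4; x_{28} = 25; x_{29} = 2; x_{30} = 2; x_{31} = 10; x_{32} = 7; x_{33} = 14; x_{34} = 2; x_{35} = 7; x_{36} = 25; x_{37} = 8; x_{38} = 20.
The sequence repeats with period 36.

36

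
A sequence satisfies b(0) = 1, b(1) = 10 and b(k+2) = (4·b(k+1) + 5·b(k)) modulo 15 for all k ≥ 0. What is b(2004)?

Listing terms: b(0) = 1,  b(1) = 10,  b(2) = 0,  b(3) = 5,  b(4) = 5,  b(5) = 0,  b(6) = 10,  b(7) = 10,  b(8) = 0.
Since (b(7), b(8)) = (b(1), b(2)) = (10, 0) (two consecutive terms determine the rest), the sequence is eventually periodic: after a pre-period of length 1 it cycles with period 6.
For k ≥ 1, b(k) depends only on (k - 1) mod 6. (2004 - 1) mod 6 = 5, so b(2004) = b(6) = 10.

10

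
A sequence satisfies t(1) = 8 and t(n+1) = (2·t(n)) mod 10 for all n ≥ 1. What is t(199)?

2

Computing terms: t(1) = 8,  t(2) = 6,  t(3) = 2,  t(4) = 4,  t(5) = 8.
Since t(5) = t(1) = 8, the sequence is periodic with period 4.
(199 - 1) mod 4 = 2, so t(199) = t(3) = 2.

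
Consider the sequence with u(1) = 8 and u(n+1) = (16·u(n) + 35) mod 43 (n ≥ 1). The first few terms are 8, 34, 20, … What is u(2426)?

Listing terms: u(1) = 8, u(2) = 34, u(3) = 20, u(4) = 11, u(5) = 39, u(6) = 14, u(7) = 1, u(8) = 8.
Since u(8) = u(1) = 8, the sequence is periodic with period 7.
(2426 - 1) mod 7 = 3, so u(2426) = u(4) = 11.

11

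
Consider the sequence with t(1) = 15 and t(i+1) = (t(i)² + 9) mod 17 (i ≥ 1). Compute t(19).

Listing terms: t(1) = 15, t(2) = 13, t(3) = 8, t(4) = 5, t(5) = 0, t(6) = 9, t(7) = 5.
Since t(7) = t(4) = 5, the sequence is eventually periodic: after a pre-period of length 3 it cycles with period 3.
For i ≥ 4, t(i) depends only on (i - 4) mod 3. (19 - 4) mod 3 = 0, so t(19) = t(4) = 5.

5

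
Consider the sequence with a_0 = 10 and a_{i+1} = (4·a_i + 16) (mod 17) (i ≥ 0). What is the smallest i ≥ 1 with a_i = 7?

3

We have a_0 = 10,  a_1 = 5,  a_2 = 2,  a_3 = 7,  a_4 = 10.
Since a_4 = a_0 = 10, the sequence is periodic with period 4.
The value 7 first appears (with i ≥ 1) at a_3.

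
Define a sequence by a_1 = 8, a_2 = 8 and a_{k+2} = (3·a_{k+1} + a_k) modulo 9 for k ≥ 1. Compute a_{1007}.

2

a_1 = 8; a_2 = 8; a_3 = 5; a_4 = 5; a_5 = 2; a_6 = 2; a_7 = 8; a_8 = 8.
The sequence repeats with period 6.
(1007 - 1) mod 6 = 4, so a_{1007} = a_5 = 2.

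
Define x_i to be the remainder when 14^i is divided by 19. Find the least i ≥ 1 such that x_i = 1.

Listing terms: x_0 = 1; x_1 = 14; x_2 = 6; x_3 = 8; x_4 = 17; x_5 = 10; x_6 = 7; x_7 = 3; x_8 = 4; x_9 = 18; x_{10} = 5; x_{11} = 13; x_{12} = 11; x_{13} = 2; x_{14} = 9; x_{15} = 12; x_{16} = 16; x_{17} = 15; x_{18} = 1.
The sequence repeats with period 18.
The value 1 next appears (with i ≥ 1) at x_{18}.

18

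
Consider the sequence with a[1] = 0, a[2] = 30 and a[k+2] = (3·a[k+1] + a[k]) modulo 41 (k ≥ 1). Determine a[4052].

a[1] = 0,  a[2] = 30,  a[3] = 8,  a[4] = 13,  a[5] = 6,  a[6] = 31,  a[7] = 17,  a[8] = 0,  a[9] = 17,  a[10] = 10,  a[11] = 6,  a[12] = 28,  a[13] = 8,  a[14] = 11,  a[15] = 0,  a[16] = 11,  a[17] = 33,  a[18] = 28,  a[19] = 35,  a[20] = 10,  a[21] = 24,  a[22] = 0,  a[23] = 24,  a[24] = 31,  a[25] = 35,  a[26] = 13,  a[27] = 33,  a[28] = 30,  a[29] = 0,  a[30] = 30.
The sequence repeats with period 28.
(4052 - 1) mod 28 = 19, so a[4052] = a[20] = 10.

10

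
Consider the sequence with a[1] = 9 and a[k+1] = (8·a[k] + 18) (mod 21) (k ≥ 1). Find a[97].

15

a[1] = 9; a[2] = 6; a[3] = 3; a[4] = 0; a[5] = 18; a[6] = 15; a[7] = 12; a[8] = 9.
The sequence repeats with period 7.
So a[97] = a[1 + ((97-1) mod 7)] = a[6] = 15.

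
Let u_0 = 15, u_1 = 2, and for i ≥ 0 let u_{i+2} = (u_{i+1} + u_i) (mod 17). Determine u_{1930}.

Computing terms: u_0 = 15,  u_1 = 2,  u_2 = 0,  u_3 = 2,  u_4 = 2,  u_5 = 4,  u_6 = 6,  u_7 = 10,  u_8 = 16,  u_9 = 9,  u_{10} = 8,  u_{11} = 0,  u_{12} = 8,  u_{13} = 8,  u_{14} = 16,  u_{15} = 7,  u_{16} = 6,  u_{17} = 13,  u_{18} = 2,  u_{19} = 15,  u_{20} = 0,  u_{21} = 15,  u_{22} = 15,  u_{23} = 13,  u_{24} = 11,  u_{25} = 7,  u_{26} = 1,  u_{27} = 8,  u_{28} = 9,  u_{29} = 0,  u_{30} = 9,  u_{31} = 9,  u_{32} = 1,  u_{33} = 10,  u_{34} = 11,  u_{35} = 4,  u_{36} = 15,  u_{37} = 2.
The sequence repeats with period 36.
So u_{1930} = u_{0 + ((1930-0) mod 36)} = u_{22} = 15.

15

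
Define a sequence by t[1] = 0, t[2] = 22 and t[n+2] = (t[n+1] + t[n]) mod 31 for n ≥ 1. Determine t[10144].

13

Listing terms: t[1] = 0,  t[2] = 22,  t[3] = 22,  t[4] = 13,  t[5] = 4,  t[6] = 17,  t[7] = 21,  t[8] = 7,  t[9] = 28,  t[10] = 4,  t[11] = 1,  t[12] = 5,  t[13] = 6,  t[14] = 11,  t[15] = 17,  t[16] = 28,  t[17] = 14,  t[18] = 11,  t[19] = 25,  t[20] = 5,  t[21] = 30,  t[22] = 4,  t[23] = 3,  t[24] = 7,  t[25] = 10,  t[26] = 17,  t[27] = 27,  t[28] = 13,  t[29] = 9,  t[30] = 22,  t[31] = 0,  t[32] = 22.
The sequence repeats with period 30.
So t[10144] = t[1 + ((10144-1) mod 30)] = t[4] = 13.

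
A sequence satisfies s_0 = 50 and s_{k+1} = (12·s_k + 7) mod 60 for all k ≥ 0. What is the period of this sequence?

4

We have s_0 = 50; s_1 = 7; s_2 = 31; s_3 = 19; s_4 = 55; s_5 = 7.
Since s_5 = s_1 = 7, the sequence is eventually periodic: after a pre-period of length 1 it cycles with period 4.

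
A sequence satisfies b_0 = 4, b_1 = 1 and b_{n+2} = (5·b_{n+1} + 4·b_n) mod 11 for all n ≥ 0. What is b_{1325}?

b_0 = 4,  b_1 = 1,  b_2 = 10,  b_3 = 10,  b_4 = 2,  b_5 = 6,  b_6 = 5,  b_7 = 5,  b_8 = 1,  b_9 = 3,  b_{10} = 8,  b_{11} = 8,  b_{12} = 6,  b_{13} = 7,  b_{14} = 4,  b_{15} = 4,  b_{16} = 3,  b_{17} = 9,  b_{18} = 2,  b_{19} = 2,  b_{20} = 7,  b_{21} = 10,  b_{22} = 1,  b_{23} = 1,  b_{24} = 9,  b_{25} = 5,  b_{26} = 6,  b_{27} = 6,  b_{28} = 10,  b_{29} = 8,  b_{30} = 3,  b_{31} = 3,  b_{32} = 5,  b_{33} = 4,  b_{34} = 7,  b_{35} = 7,  b_{36} = 8,  b_{37} = 2,  b_{38} = 9,  b_{39} = 9,  b_{40} = 4,  b_{41} = 1.
The sequence repeats with period 40.
So b_{1325} = b_{0 + ((1325-0) mod 40)} = b_5 = 6.

6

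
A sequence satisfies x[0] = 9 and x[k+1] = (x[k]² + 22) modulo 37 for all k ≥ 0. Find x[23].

Listing terms: x[0] = 9, x[1] = 29, x[2] = 12, x[3] = 18, x[4] = 13, x[5] = 6, x[6] = 21, x[7] = 19, x[8] = 13.
Since x[8] = x[4] = 13, the sequence is eventually periodic: after a pre-period of length 4 it cycles with period 4.
For k ≥ 4, x[k] depends only on (k - 4) mod 4. (23 - 4) mod 4 = 3, so x[23] = x[7] = 19.

19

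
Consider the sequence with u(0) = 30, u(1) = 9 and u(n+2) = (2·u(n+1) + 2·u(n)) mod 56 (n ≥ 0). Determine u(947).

40

Listing terms: u(0) = 30,  u(1) = 9,  u(2) = 22,  u(3) = 6,  u(4) = 0,  u(5) = 12,  u(6) = 24,  u(7) = 16,  u(8) = 24,  u(9) = 24,  u(10) = 40,  u(11) = 16,  u(12) = 0,  u(13) = 32,  u(14) = 8,  u(15) = 24,  u(16) = 8,  u(17) = 8,  u(18) = 32,  u(19) = 24,  u(20) = 0,  u(21) = 48,  u(22) = 40,  u(23) = 8,  u(24) = 40,  u(25) = 40,  u(26) = 48,  u(27) = 8,  u(28) = 0,  u(29) = 16,  u(30) = 32,  u(31) = 40,  u(32) = 32,  u(33) = 32,  u(34) = 16,  u(35) = 40,  u(36) = 0,  u(37) = 24,  u(38) = 48,  u(39) = 32,  u(40) = 48,  u(41) = 48,  u(42) = 24,  u(43) = 32,  u(44) = 0,  u(45) = 8,  u(46) = 16,  u(47) = 48,  u(48) = 16,  u(49) = 16,  u(50) = 8,  u(51) = 48,  u(52) = 0,  u(53) = 40,  u(54) = 24,  u(55) = 16.
Since (u(54), u(55)) = (u(6), u(7)) = (24, 16) (two consecutive terms determine the rest), the sequence is eventually periodic: after a pre-period of length 6 it cycles with period 48.
For n ≥ 6, u(n) depends only on (n - 6) mod 48. (947 - 6) mod 48 = 29, so u(947) = u(35) = 40.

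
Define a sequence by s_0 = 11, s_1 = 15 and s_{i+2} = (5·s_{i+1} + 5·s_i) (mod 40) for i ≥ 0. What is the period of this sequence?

We have s_0 = 11,  s_1 = 15,  s_2 = 10,  s_3 = 5,  s_4 = 35,  s_5 = 0,  s_6 = 15,  s_7 = 35,  s_8 = 10,  s_9 = 25,  s_{10} = 15,  s_{11} = 0,  s_{12} = 35,  s_{13} = 15,  s_{14} = 10.
Since (s_{13}, s_{14}) = (s_1, s_2) = (15, 10) (two consecutive terms determine the rest), the sequence is eventually periodic: after a pre-period of length 1 it cycles with period 12.

12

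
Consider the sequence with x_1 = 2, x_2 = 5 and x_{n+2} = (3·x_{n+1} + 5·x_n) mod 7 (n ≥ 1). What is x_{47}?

Listing terms: x_1 = 2,  x_2 = 5,  x_3 = 4,  x_4 = 2,  x_5 = 5.
The sequence repeats with period 3.
So x_{47} = x_{1 + ((47-1) mod 3)} = x_2 = 5.

5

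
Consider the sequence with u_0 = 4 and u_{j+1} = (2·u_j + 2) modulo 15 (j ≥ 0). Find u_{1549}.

10

Listing terms: u_0 = 4; u_1 = 10; u_2 = 7; u_3 = 1; u_4 = 4.
The sequence repeats with period 4.
(1549 - 0) mod 4 = 1, so u_{1549} = u_1 = 10.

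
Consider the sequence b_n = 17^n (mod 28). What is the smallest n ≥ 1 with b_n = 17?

Listing terms: b_0 = 1, b_1 = 17, b_2 = 9, b_3 = 13, b_4 = 25, b_5 = 5, b_6 = 1.
The sequence repeats with period 6.
The value 17 first appears (with n ≥ 1) at b_1.

1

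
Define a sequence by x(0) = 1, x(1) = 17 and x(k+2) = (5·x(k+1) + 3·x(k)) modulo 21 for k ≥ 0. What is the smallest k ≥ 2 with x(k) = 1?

6

Computing terms: x(0) = 1, x(1) = 17, x(2) = 4, x(3) = 8, x(4) = 10, x(5) = 11, x(6) = 1, x(7) = 17.
Since (x(6), x(7)) = (x(0), x(1)) = (1, 17) (two consecutive terms determine the rest), the sequence is periodic with period 6.
The value 1 next appears (with k ≥ 2) at x(6).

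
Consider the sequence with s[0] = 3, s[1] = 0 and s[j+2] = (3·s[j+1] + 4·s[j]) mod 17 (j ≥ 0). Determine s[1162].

12

Listing terms: s[0] = 3; s[1] = 0; s[2] = 12; s[3] = 2; s[4] = 3; s[5] = 0.
The sequence repeats with period 4.
So s[1162] = s[0 + ((1162-0) mod 4)] = s[2] = 12.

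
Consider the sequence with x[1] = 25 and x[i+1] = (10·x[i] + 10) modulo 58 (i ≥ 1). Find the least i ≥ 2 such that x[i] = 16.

We have x[1] = 25, x[2] = 28, x[3] = 0, x[4] = 10, x[5] = 52, x[6] = 8, x[7] = 32, x[8] = 40, x[9] = 4, x[10] = 50, x[11] = 46, x[12] = 6, x[13] = 12, x[14] = 14, x[15] = 34, x[16] = 2, x[17] = 30, x[18] = 20, x[19] = 36, x[20] = 22, x[21] = 56, x[22] = 48, x[23] = 26, x[24] = 38, x[25] = 42, x[26] = 24, x[27] = 18, x[28] = 16, x[29] = 54, x[30] = 28.
Since x[30] = x[2] = 28, the sequence is eventually periodic: after a pre-period of length 1 it cycles with period 28.
The value 16 first appears (with i ≥ 2) at x[28].

28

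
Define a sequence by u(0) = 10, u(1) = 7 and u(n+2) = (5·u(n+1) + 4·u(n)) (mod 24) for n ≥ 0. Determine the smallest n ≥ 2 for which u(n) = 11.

Computing terms: u(0) = 10, u(1) = 7, u(2) = 3, u(3) = 19, u(4) = 11, u(5) = 11, u(6) = 3, u(7) = 11, u(8) = 19, u(9) = 19, u(10) = 3, u(11) = 19.
Since (u(10), u(11)) = (u(2), u(3)) = (3, 19) (two consecutive terms determine the rest), the sequence is eventually periodic: after a pre-period of length 2 it cycles with period 8.
The value 11 first appears (with n ≥ 2) at u(4).

4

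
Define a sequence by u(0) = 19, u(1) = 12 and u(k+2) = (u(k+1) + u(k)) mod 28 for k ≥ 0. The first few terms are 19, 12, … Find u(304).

26

u(0) = 19,  u(1) = 12,  u(2) = 3,  u(3) = 15,  u(4) = 18,  u(5) = 5,  u(6) = 23,  u(7) = 0,  u(8) = 23,  u(9) = 23,  u(10) = 18,  u(11) = 13,  u(12) = 3,  u(13) = 16,  u(14) = 19,  u(15) = 7,  u(16) = 26,  u(17) = 5,  u(18) = 3,  u(19) = 8,  u(20) = 11,  u(21) = 19,  u(22) = 2,  u(23) = 21,  u(24) = 23,  u(25) = 16,  u(26) = 11,  u(27) = 27,  u(28) = 10,  u(29) = 9,  u(30) = 19,  u(31) = 0,  u(32) = 19,  u(33) = 19,  u(34) = 10,  u(35) = 1,  u(36) = 11,  u(37) = 12,  u(38) = 23,  u(39) = 7,  u(40) = 2,  u(41) = 9,  u(42) = 11,  u(43) = 20,  u(44) = 3,  u(45) = 23,  u(46) = 26,  u(47) = 21,  u(48) = 19,  u(49) = 12.
Since (u(48), u(49)) = (u(0), u(1)) = (19, 12) (two consecutive terms determine the rest), the sequence is periodic with period 48.
(304 - 0) mod 48 = 16, so u(304) = u(16) = 26.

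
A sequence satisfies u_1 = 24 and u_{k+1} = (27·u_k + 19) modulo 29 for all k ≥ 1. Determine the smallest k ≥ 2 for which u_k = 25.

22

Listing terms: u_1 = 24,  u_2 = 0,  u_3 = 19,  u_4 = 10,  u_5 = 28,  u_6 = 21,  u_7 = 6,  u_8 = 7,  u_9 = 5,  u_{10} = 9,  u_{11} = 1,  u_{12} = 17,  u_{13} = 14,  u_{14} = 20,  u_{15} = 8,  u_{16} = 3,  u_{17} = 13,  u_{18} = 22,  u_{19} = 4,  u_{20} = 11,  u_{21} = 26,  u_{22} = 25,  u_{23} = 27,  u_{24} = 23,  u_{25} = 2,  u_{26} = 15,  u_{27} = 18,  u_{28} = 12,  u_{29} = 24.
Since u_{29} = u_1 = 24, the sequence is periodic with period 28.
The value 25 first appears (with k ≥ 2) at u_{22}.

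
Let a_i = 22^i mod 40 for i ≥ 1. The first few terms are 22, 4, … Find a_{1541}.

Computing terms: a_1 = 22,  a_2 = 4,  a_3 = 8,  a_4 = 16,  a_5 = 32,  a_6 = 24,  a_7 = 8.
Since a_7 = a_3 = 8, the sequence is eventually periodic: after a pre-period of length 2 it cycles with period 4.
For i ≥ 3, a_i depends only on (i - 3) mod 4. (1541 - 3) mod 4 = 2, so a_{1541} = a_5 = 32.

32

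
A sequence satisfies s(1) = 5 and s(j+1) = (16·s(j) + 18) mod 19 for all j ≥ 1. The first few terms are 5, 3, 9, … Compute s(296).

13

We have s(1) = 5,  s(2) = 3,  s(3) = 9,  s(4) = 10,  s(5) = 7,  s(6) = 16,  s(7) = 8,  s(8) = 13,  s(9) = 17,  s(10) = 5.
The sequence repeats with period 9.
(296 - 1) mod 9 = 7, so s(296) = s(8) = 13.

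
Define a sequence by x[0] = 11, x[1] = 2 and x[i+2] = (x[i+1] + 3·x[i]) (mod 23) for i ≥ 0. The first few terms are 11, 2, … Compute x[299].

19

We have x[0] = 11; x[1] = 2; x[2] = 12; x[3] = 18; x[4] = 8; x[5] = 16; x[6] = 17; x[7] = 19; x[8] = 1; x[9] = 12; x[10] = 15; x[11] = 5; x[12] = 4; x[13] = 19; x[14] = 8; x[15] = 19; x[16] = 20; x[17] = 8; x[18] = 22; x[19] = 0; x[20] = 20; x[21] = 20; x[22] = 11; x[23] = 2.
The sequence repeats with period 22.
So x[299] = x[0 + ((299-0) mod 22)] = x[13] = 19.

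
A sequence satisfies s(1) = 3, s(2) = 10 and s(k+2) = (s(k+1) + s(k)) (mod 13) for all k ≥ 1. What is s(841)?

3

Computing terms: s(1) = 3; s(2) = 10; s(3) = 0; s(4) = 10; s(5) = 10; s(6) = 7; s(7) = 4; s(8) = 11; s(9) = 2; s(10) = 0; s(11) = 2; s(12) = 2; s(13) = 4; s(14) = 6; s(15) = 10; s(16) = 3; s(17) = 0; s(18) = 3; s(19) = 3; s(20) = 6; s(21) = 9; s(22) = 2; s(23) = 11; s(24) = 0; s(25) = 11; s(26) = 11; s(27) = 9; s(28) = 7; s(29) = 3; s(30) = 10.
Since (s(29), s(30)) = (s(1), s(2)) = (3, 10) (two consecutive terms determine the rest), the sequence is periodic with period 28.
So s(841) = s(1 + ((841-1) mod 28)) = s(1) = 3.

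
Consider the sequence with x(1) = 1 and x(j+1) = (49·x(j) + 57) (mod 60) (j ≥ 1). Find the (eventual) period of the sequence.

4

Listing terms: x(1) = 1,  x(2) = 46,  x(3) = 31,  x(4) = 16,  x(5) = 1.
Since x(5) = x(1) = 1, the sequence is periodic with period 4.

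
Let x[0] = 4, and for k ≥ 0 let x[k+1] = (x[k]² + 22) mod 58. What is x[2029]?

52

x[0] = 4, x[1] = 38, x[2] = 16, x[3] = 46, x[4] = 50, x[5] = 28, x[6] = 52, x[7] = 0, x[8] = 22, x[9] = 42, x[10] = 46.
Since x[10] = x[3] = 46, the sequence is eventually periodic: after a pre-period of length 3 it cycles with period 7.
For k ≥ 3, x[k] depends only on (k - 3) mod 7. (2029 - 3) mod 7 = 3, so x[2029] = x[6] = 52.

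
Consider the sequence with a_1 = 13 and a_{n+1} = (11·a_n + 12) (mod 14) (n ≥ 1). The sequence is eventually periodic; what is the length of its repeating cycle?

3

a_1 = 13, a_2 = 1, a_3 = 9, a_4 = 13.
The sequence repeats with period 3.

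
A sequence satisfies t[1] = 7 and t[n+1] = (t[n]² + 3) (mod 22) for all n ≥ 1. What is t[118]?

4

We have t[1] = 7,  t[2] = 8,  t[3] = 1,  t[4] = 4,  t[5] = 19,  t[6] = 12,  t[7] = 15,  t[8] = 8.
Since t[8] = t[2] = 8, the sequence is eventually periodic: after a pre-period of length 1 it cycles with period 6.
For n ≥ 2, t[n] depends only on (n - 2) mod 6. (118 - 2) mod 6 = 2, so t[118] = t[4] = 4.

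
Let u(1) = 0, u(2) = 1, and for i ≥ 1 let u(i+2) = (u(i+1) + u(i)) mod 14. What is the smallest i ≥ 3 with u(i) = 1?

Computing terms: u(1) = 0, u(2) = 1, u(3) = 1, u(4) = 2, u(5) = 3, u(6) = 5, u(7) = 8, u(8) = 13, u(9) = 7, u(10) = 6, u(11) = 13, u(12) = 5, u(13) = 4, u(14) = 9, u(15) = 13, u(16) = 8, u(17) = 7, u(18) = 1, u(19) = 8, u(20) = 9, u(21) = 3, u(22) = 12, u(23) = 1, u(24) = 13, u(25) = 0, u(26) = 13, u(27) = 13, u(28) = 12, u(29) = 11, u(30) = 9, u(31) = 6, u(32) = 1, u(33) = 7, u(34) = 8, u(35) = 1, u(36) = 9, u(37) = 10, u(38) = 5, u(39) = 1, u(40) = 6, u(41) = 7, u(42) = 13, u(43) = 6, u(44) = 5, u(45) = 11, u(46) = 2, u(47) = 13, u(48) = 1, u(49) = 0, u(50) = 1.
Since (u(49), u(50)) = (u(1), u(2)) = (0, 1) (two consecutive terms determine the rest), the sequence is periodic with period 48.
The value 1 first appears (with i ≥ 3) at u(3).

3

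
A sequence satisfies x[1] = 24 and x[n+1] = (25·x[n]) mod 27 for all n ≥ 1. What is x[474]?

15

We have x[1] = 24,  x[2] = 6,  x[3] = 15,  x[4] = 24.
Since x[4] = x[1] = 24, the sequence is periodic with period 3.
(474 - 1) mod 3 = 2, so x[474] = x[3] = 15.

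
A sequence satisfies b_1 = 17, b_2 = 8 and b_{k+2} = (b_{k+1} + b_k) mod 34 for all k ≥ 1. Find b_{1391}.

10

b_1 = 17, b_2 = 8, b_3 = 25, b_4 = 33, b_5 = 24, b_6 = 23, b_7 = 13, b_8 = 2, b_9 = 15, b_{10} = 17, b_{11} = 32, b_{12} = 15, b_{13} = 13, b_{14} = 28, b_{15} = 7, b_{16} = 1, b_{17} = 8, b_{18} = 9, b_{19} = 17, b_{20} = 26, b_{21} = 9, b_{22} = 1, b_{23} = 10, b_{24} = 11, b_{25} = 21, b_{26} = 32, b_{27} = 19, b_{28} = 17, b_{29} = 2, b_{30} = 19, b_{31} = 21, b_{32} = 6, b_{33} = 27, b_{34} = 33, b_{35} = 26, b_{36} = 25, b_{37} = 17, b_{38} = 8.
The sequence repeats with period 36.
So b_{1391} = b_{1 + ((1391-1) mod 36)} = b_{23} = 10.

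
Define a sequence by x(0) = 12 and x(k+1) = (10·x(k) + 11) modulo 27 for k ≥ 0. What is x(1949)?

We have x(0) = 12,  x(1) = 23,  x(2) = 25,  x(3) = 18,  x(4) = 2,  x(5) = 4,  x(6) = 24,  x(7) = 8,  x(8) = 10,  x(9) = 3,  x(10) = 14,  x(11) = 16,  x(12) = 9,  x(13) = 20,  x(14) = 22,  x(15) = 15,  x(16) = 26,  x(17) = 1,  x(18) = 21,  x(19) = 5,  x(20) = 7,  x(21) = 0,  x(22) = 11,  x(23) = 13,  x(24) = 6,  x(25) = 17,  x(26) = 19,  x(27) = 12.
The sequence repeats with period 27.
(1949 - 0) mod 27 = 5, so x(1949) = x(5) = 4.

4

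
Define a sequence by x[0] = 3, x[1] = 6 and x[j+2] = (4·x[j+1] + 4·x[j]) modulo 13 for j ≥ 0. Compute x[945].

Listing terms: x[0] = 3, x[1] = 6, x[2] = 10, x[3] = 12, x[4] = 10, x[5] = 10, x[6] = 2, x[7] = 9, x[8] = 5, x[9] = 4, x[10] = 10, x[11] = 4, x[12] = 4, x[13] = 6, x[14] = 1, x[15] = 2, x[16] = 12, x[17] = 4, x[18] = 12, x[19] = 12, x[20] = 5, x[21] = 3, x[22] = 6.
Since (x[21], x[22]) = (x[0], x[1]) = (3, 6) (two consecutive terms determine the rest), the sequence is periodic with period 21.
(945 - 0) mod 21 = 0, so x[945] = x[0] = 3.

3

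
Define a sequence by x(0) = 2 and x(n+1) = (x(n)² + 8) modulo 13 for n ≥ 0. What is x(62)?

9

Listing terms: x(0) = 2; x(1) = 12; x(2) = 9; x(3) = 11; x(4) = 12.
Since x(4) = x(1) = 12, the sequence is eventually periodic: after a pre-period of length 1 it cycles with period 3.
For n ≥ 1, x(n) depends only on (n - 1) mod 3. (62 - 1) mod 3 = 1, so x(62) = x(2) = 9.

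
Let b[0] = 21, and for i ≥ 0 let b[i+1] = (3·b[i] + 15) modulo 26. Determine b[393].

8

Computing terms: b[0] = 21; b[1] = 0; b[2] = 15; b[3] = 8; b[4] = 13; b[5] = 2; b[6] = 21.
The sequence repeats with period 6.
So b[393] = b[0 + ((393-0) mod 6)] = b[3] = 8.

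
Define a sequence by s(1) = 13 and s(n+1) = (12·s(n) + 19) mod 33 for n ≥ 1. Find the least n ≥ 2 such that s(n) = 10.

2

We have s(1) = 13,  s(2) = 10,  s(3) = 7,  s(4) = 4,  s(5) = 1,  s(6) = 31,  s(7) = 28,  s(8) = 25,  s(9) = 22,  s(10) = 19,  s(11) = 16,  s(12) = 13.
The sequence repeats with period 11.
The value 10 first appears (with n ≥ 2) at s(2).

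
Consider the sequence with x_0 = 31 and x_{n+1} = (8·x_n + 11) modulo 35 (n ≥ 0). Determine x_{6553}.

14

Computing terms: x_0 = 31,  x_1 = 14,  x_2 = 18,  x_3 = 15,  x_4 = 26,  x_5 = 9,  x_6 = 13,  x_7 = 10,  x_8 = 21,  x_9 = 4,  x_{10} = 8,  x_{11} = 5,  x_{12} = 16,  x_{13} = 34,  x_{14} = 3,  x_{15} = 0,  x_{16} = 11,  x_{17} = 29,  x_{18} = 33,  x_{19} = 30,  x_{20} = 6,  x_{21} = 24,  x_{22} = 28,  x_{23} = 25,  x_{24} = 1,  x_{25} = 19,  x_{26} = 23,  x_{27} = 20,  x_{28} = 31.
The sequence repeats with period 28.
(6553 - 0) mod 28 = 1, so x_{6553} = x_1 = 14.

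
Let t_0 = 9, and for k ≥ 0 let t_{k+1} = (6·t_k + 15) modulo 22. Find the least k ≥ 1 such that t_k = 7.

Listing terms: t_0 = 9, t_1 = 3, t_2 = 11, t_3 = 15, t_4 = 17, t_5 = 7, t_6 = 13, t_7 = 5, t_8 = 1, t_9 = 21, t_{10} = 9.
The sequence repeats with period 10.
The value 7 first appears (with k ≥ 1) at t_5.

5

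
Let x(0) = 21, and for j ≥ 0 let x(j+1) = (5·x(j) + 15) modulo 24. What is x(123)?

18

Computing terms: x(0) = 21, x(1) = 0, x(2) = 15, x(3) = 18, x(4) = 9, x(5) = 12, x(6) = 3, x(7) = 6, x(8) = 21.
The sequence repeats with period 8.
(123 - 0) mod 8 = 3, so x(123) = x(3) = 18.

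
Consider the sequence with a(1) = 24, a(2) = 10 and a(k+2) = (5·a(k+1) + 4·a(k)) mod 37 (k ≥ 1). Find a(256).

Listing terms: a(1) = 24; a(2) = 10; a(3) = 35; a(4) = 30; a(5) = 31; a(6) = 16; a(7) = 19; a(8) = 11; a(9) = 20; a(10) = 33; a(11) = 23; a(12) = 25; a(13) = 32; a(14) = 1; a(15) = 22; a(16) = 3; a(17) = 29; a(18) = 9; a(19) = 13; a(20) = 27; a(21) = 2; a(22) = 7; a(23) = 6; a(24) = 21; a(25) = 18; a(26) = 26; a(27) = 17; a(28) = 4; a(29) = 14; a(30) = 12; a(31) = 5; a(32) = 36; a(33) = 15; a(34) = 34; a(35) = 8; a(36) = 28; a(37) = 24; a(38) = 10.
The sequence repeats with period 36.
(256 - 1) mod 36 = 3, so a(256) = a(4) = 30.

30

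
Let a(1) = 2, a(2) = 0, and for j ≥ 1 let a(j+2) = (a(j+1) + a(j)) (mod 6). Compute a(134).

0

Computing terms: a(1) = 2, a(2) = 0, a(3) = 2, a(4) = 2, a(5) = 4, a(6) = 0, a(7) = 4, a(8) = 4, a(9) = 2, a(10) = 0.
Since (a(9), a(10)) = (a(1), a(2)) = (2, 0) (two consecutive terms determine the rest), the sequence is periodic with period 8.
So a(134) = a(1 + ((134-1) mod 8)) = a(6) = 0.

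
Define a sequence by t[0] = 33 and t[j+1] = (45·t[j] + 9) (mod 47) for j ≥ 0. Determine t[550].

34

Listing terms: t[0] = 33; t[1] = 37; t[2] = 29; t[3] = 45; t[4] = 13; t[5] = 30; t[6] = 43; t[7] = 17; t[8] = 22; t[9] = 12; t[10] = 32; t[11] = 39; t[12] = 25; t[13] = 6; t[14] = 44; t[15] = 15; t[16] = 26; t[17] = 4; t[18] = 1; t[19] = 7; t[20] = 42; t[21] = 19; t[22] = 18; t[23] = 20; t[24] = 16; t[25] = 24; t[26] = 8; t[27] = 40; t[28] = 23; t[29] = 10; t[30] = 36; t[31] = 31; t[32] = 41; t[33] = 21; t[34] = 14; t[35] = 28; t[36] = 0; t[37] = 9; t[38] = 38; t[39] = 27; t[40] = 2; t[41] = 5; t[42] = 46; t[43] = 11; t[44] = 34; t[45] = 35; t[46] = 33.
Since t[46] = t[0] = 33, the sequence is periodic with period 46.
(550 - 0) mod 46 = 44, so t[550] = t[44] = 34.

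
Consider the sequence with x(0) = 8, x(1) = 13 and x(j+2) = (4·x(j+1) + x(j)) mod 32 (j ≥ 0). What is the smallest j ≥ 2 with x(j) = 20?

x(0) = 8,  x(1) = 13,  x(2) = 28,  x(3) = 29,  x(4) = 16,  x(5) = 29,  x(6) = 4,  x(7) = 13,  x(8) = 24,  x(9) = 13,  x(10) = 12,  x(11) = 29,  x(12) = 0,  x(13) = 29,  x(14) = 20,  x(15) = 13,  x(16) = 8,  x(17) = 13.
Since (x(16), x(17)) = (x(0), x(1)) = (8, 13) (two consecutive terms determine the rest), the sequence is periodic with period 16.
The value 20 first appears (with j ≥ 2) at x(14).

14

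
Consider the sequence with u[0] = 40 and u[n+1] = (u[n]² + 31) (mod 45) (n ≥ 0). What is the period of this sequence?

Computing terms: u[0] = 40,  u[1] = 11,  u[2] = 17,  u[3] = 5,  u[4] = 11.
Since u[4] = u[1] = 11, the sequence is eventually periodic: after a pre-period of length 1 it cycles with period 3.

3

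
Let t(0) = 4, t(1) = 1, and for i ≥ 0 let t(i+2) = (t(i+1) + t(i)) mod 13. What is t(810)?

7

We have t(0) = 4,  t(1) = 1,  t(2) = 5,  t(3) = 6,  t(4) = 11,  t(5) = 4,  t(6) = 2,  t(7) = 6,  t(8) = 8,  t(9) = 1,  t(10) = 9,  t(11) = 10,  t(12) = 6,  t(13) = 3,  t(14) = 9,  t(15) = 12,  t(16) = 8,  t(17) = 7,  t(18) = 2,  t(19) = 9,  t(20) = 11,  t(21) = 7,  t(22) = 5,  t(23) = 12,  t(24) = 4,  t(25) = 3,  t(26) = 7,  t(27) = 10,  t(28) = 4,  t(29) = 1.
Since (t(28), t(29)) = (t(0), t(1)) = (4, 1) (two consecutive terms determine the rest), the sequence is periodic with period 28.
So t(810) = t(0 + ((810-0) mod 28)) = t(26) = 7.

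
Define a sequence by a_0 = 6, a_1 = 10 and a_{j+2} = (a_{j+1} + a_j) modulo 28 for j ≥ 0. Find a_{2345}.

4

We have a_0 = 6; a_1 = 10; a_2 = 16; a_3 = 26; a_4 = 14; a_5 = 12; a_6 = 26; a_7 = 10; a_8 = 8; a_9 = 18; a_{10} = 26; a_{11} = 16; a_{12} = 14; a_{13} = 2; a_{14} = 16; a_{15} = 18; a_{16} = 6; a_{17} = 24; a_{18} = 2; a_{19} = 26; a_{20} = 0; a_{21} = 26; a_{22} = 26; a_{23} = 24; a_{24} = 22; a_{25} = 18; a_{26} = 12; a_{27} = 2; a_{28} = 14; a_{29} = 16; a_{30} = 2; a_{31} = 18; a_{32} = 20; a_{33} = 10; a_{34} = 2; a_{35} = 12; a_{36} = 14; a_{37} = 26; a_{38} = 12; a_{39} = 10; a_{40} = 22; a_{41} = 4; a_{42} = 26; a_{43} = 2; a_{44} = 0; a_{45} = 2; a_{46} = 2; a_{47} = 4; a_{48} = 6; a_{49} = 10.
Since (a_{48}, a_{49}) = (a_0, a_1) = (6, 10) (two consecutive terms determine the rest), the sequence is periodic with period 48.
So a_{2345} = a_{0 + ((2345-0) mod 48)} = a_{41} = 4.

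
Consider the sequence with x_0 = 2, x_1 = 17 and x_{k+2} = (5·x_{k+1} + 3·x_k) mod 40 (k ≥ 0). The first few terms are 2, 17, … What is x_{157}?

33

Listing terms: x_0 = 2; x_1 = 17; x_2 = 11; x_3 = 26; x_4 = 3; x_5 = 13; x_6 = 34; x_7 = 9; x_8 = 27; x_9 = 2; x_{10} = 11; x_{11} = 21; x_{12} = 18; x_{13} = 33; x_{14} = 19; x_{15} = 34; x_{16} = 27; x_{17} = 37; x_{18} = 26; x_{19} = 1; x_{20} = 3; x_{21} = 18; x_{22} = 19; x_{23} = 29; x_{24} = 2; x_{25} = 17.
Since (x_{24}, x_{25}) = (x_0, x_1) = (2, 17) (two consecutive terms determine the rest), the sequence is periodic with period 24.
So x_{157} = x_{0 + ((157-0) mod 24)} = x_{13} = 33.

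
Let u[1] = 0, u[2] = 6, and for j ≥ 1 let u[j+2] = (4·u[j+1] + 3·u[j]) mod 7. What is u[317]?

6

u[1] = 0,  u[2] = 6,  u[3] = 3,  u[4] = 2,  u[5] = 3,  u[6] = 4,  u[7] = 4,  u[8] = 0,  u[9] = 5,  u[10] = 6,  u[11] = 4,  u[12] = 6,  u[13] = 1,  u[14] = 1,  u[15] = 0,  u[16] = 3,  u[17] = 5,  u[18] = 1,  u[19] = 5,  u[20] = 2,  u[21] = 2,  u[22] = 0,  u[23] = 6.
Since (u[22], u[23]) = (u[1], u[2]) = (0, 6) (two consecutive terms determine the rest), the sequence is periodic with period 21.
So u[317] = u[1 + ((317-1) mod 21)] = u[2] = 6.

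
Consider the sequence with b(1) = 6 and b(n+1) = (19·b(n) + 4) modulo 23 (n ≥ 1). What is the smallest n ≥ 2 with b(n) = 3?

Computing terms: b(1) = 6,  b(2) = 3,  b(3) = 15,  b(4) = 13,  b(5) = 21,  b(6) = 12,  b(7) = 2,  b(8) = 19,  b(9) = 20,  b(10) = 16,  b(11) = 9,  b(12) = 14,  b(13) = 17,  b(14) = 5,  b(15) = 7,  b(16) = 22,  b(17) = 8,  b(18) = 18,  b(19) = 1,  b(20) = 0,  b(21) = 4,  b(22) = 11,  b(23) = 6.
The sequence repeats with period 22.
The value 3 first appears (with n ≥ 2) at b(2).

2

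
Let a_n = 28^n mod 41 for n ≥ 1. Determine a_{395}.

14

Listing terms: a_1 = 28; a_2 = 5; a_3 = 17; a_4 = 25; a_5 = 3; a_6 = 2; a_7 = 15; a_8 = 10; a_9 = 34; a_{10} = 9; a_{11} = 6; a_{12} = 4; a_{13} = 30; a_{14} = 20; a_{15} = 27; a_{16} = 18; a_{17} = 12; a_{18} = 8; a_{19} = 19; a_{20} = 40; a_{21} = 13; a_{22} = 36; a_{23} = 24; a_{24} = 16; a_{25} = 38; a_{26} = 39; a_{27} = 26; a_{28} = 31; a_{29} = 7; a_{30} = 32; a_{31} = 35; a_{32} = 37; a_{33} = 11; a_{34} = 21; a_{35} = 14; a_{36} = 23; a_{37} = 29; a_{38} = 33; a_{39} = 22; a_{40} = 1; a_{41} = 28.
Since a_{41} = a_1 = 28, the sequence is periodic with period 40.
So a_{395} = a_{1 + ((395-1) mod 40)} = a_{35} = 14.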